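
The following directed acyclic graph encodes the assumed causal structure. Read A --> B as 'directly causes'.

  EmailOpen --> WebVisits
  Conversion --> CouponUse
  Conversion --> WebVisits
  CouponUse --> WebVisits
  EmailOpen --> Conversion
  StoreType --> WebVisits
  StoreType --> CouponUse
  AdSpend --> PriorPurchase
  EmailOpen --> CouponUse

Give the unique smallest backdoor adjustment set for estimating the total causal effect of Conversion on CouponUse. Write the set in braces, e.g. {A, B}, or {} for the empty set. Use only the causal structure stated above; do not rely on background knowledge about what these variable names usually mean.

{EmailOpen}

Variables eligible for adjustment (non-descendants of Conversion, excluding Conversion and CouponUse): {AdSpend, EmailOpen, PriorPurchase, StoreType}.
Backdoor paths from Conversion to CouponUse:
  P1: Conversion <- EmailOpen -> CouponUse
  P2: Conversion <- EmailOpen -> WebVisits <- StoreType -> CouponUse
  P3: Conversion <- EmailOpen -> WebVisits <- CouponUse
The empty set is not sufficient: P1 (Conversion <- EmailOpen -> CouponUse) has no collider blocking it and no conditioned non-collider, so it is open.
Try {EmailOpen}:
  P1: blocked at fork node EmailOpen ∈ conditioning set.
  P2: blocked at fork node EmailOpen ∈ conditioning set.
  P3: blocked at fork node EmailOpen ∈ conditioning set.
{EmailOpen} contains no descendant of Conversion and blocks every backdoor path.
No other singleton works — e.g. {StoreType} leaves P1 open — so {EmailOpen} is the unique smallest valid adjustment set.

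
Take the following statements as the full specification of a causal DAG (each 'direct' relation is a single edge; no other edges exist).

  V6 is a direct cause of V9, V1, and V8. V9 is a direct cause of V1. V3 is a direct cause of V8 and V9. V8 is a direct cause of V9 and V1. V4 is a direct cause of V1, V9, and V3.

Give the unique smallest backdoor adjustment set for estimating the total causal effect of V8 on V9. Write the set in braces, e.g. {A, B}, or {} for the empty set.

Variables eligible for adjustment (non-descendants of V8, excluding V8 and V9): {V3, V4, V6}.
Backdoor paths from V8 to V9:
  P1: V8 <- V3 <- V4 -> V9
  P2: V8 <- V3 <- V4 -> V1 <- V6 -> V9
  P3: V8 <- V3 <- V4 -> V1 <- V9
  P4: V8 <- V3 -> V9
  P5: V8 <- V6 -> V9
  P6: V8 <- V6 -> V1 <- V4 -> V3 -> V9
  P7: V8 <- V6 -> V1 <- V4 -> V9
  P8: V8 <- V6 -> V1 <- V9
The empty set is not sufficient: P1 (V8 <- V3 <- V4 -> V9) has no collider blocking it and no conditioned non-collider, so it is open.
Try {V3, V6}:
  P1: blocked at chain node V3 ∈ conditioning set.
  P2: blocked at chain node V3 ∈ conditioning set.
  P3: blocked at chain node V3 ∈ conditioning set.
  P4: blocked at fork node V3 ∈ conditioning set.
  P5: blocked at fork node V6 ∈ conditioning set.
  P6: blocked at fork node V6 ∈ conditioning set.
  P7: blocked at fork node V6 ∈ conditioning set.
  P8: blocked at fork node V6 ∈ conditioning set.
{V3, V6} contains no descendant of V8 and blocks every backdoor path.
Every element of {V3, V6} is needed (dropping V3 leaves P1 open; dropping V6 leaves P5 open), so no proper subset is valid.
Among all size-2 subsets of the eligible variables, only {V3, V6} blocks every backdoor path, so it is the unique smallest valid adjustment set.

{V3, V6}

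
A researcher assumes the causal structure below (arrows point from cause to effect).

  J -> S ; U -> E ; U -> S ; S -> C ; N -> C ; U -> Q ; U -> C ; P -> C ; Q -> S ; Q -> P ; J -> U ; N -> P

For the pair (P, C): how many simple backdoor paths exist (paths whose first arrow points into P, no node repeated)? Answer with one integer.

A backdoor path from P to C is any simple undirected path whose first edge points into P (i.e. leaves P via a parent).
Parents of P: {N, Q}.
Enumerating:
  P1: P <- N -> C
  P2: P <- Q <- U <- J -> S -> C
  P3: P <- Q <- U -> S -> C
  P4: P <- Q <- U -> C
  P5: P <- Q -> S <- J -> U -> C
  P6: P <- Q -> S <- U -> C
  P7: P <- Q -> S -> C
That exhausts the simple backdoor paths. Count: 7.

7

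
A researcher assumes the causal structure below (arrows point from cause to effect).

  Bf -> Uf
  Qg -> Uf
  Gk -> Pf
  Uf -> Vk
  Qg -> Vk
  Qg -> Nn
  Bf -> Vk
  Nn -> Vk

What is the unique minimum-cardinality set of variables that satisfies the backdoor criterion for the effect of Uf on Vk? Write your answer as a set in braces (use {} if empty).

Variables eligible for adjustment (non-descendants of Uf, excluding Uf and Vk): {Bf, Gk, Nn, Pf, Qg}.
Backdoor paths from Uf to Vk:
  P1: Uf <- Bf -> Vk
  P2: Uf <- Qg -> Nn -> Vk
  P3: Uf <- Qg -> Vk
The empty set is not sufficient: P1 (Uf <- Bf -> Vk) has no collider blocking it and no conditioned non-collider, so it is open.
Try {Bf, Qg}:
  P1: blocked at fork node Bf ∈ conditioning set.
  P2: blocked at fork node Qg ∈ conditioning set.
  P3: blocked at fork node Qg ∈ conditioning set.
{Bf, Qg} contains no descendant of Uf and blocks every backdoor path.
Every element of {Bf, Qg} is needed (dropping Bf leaves P1 open; dropping Qg leaves P2 open), so no proper subset is valid.
Among all size-2 subsets of the eligible variables, only {Bf, Qg} blocks every backdoor path, so it is the unique smallest valid adjustment set.

{Bf, Qg}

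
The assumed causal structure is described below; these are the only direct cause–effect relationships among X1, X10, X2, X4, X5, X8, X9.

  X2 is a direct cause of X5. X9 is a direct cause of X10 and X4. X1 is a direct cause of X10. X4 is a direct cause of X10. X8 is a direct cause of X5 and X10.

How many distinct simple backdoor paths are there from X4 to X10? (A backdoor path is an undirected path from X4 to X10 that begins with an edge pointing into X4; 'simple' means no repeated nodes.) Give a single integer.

1

A backdoor path from X4 to X10 is any simple undirected path whose first edge points into X4 (i.e. leaves X4 via a parent).
Parents of X4: {X9}.
Enumerating:
  P1: X4 <- X9 -> X10
That exhausts the simple backdoor paths. Count: 1.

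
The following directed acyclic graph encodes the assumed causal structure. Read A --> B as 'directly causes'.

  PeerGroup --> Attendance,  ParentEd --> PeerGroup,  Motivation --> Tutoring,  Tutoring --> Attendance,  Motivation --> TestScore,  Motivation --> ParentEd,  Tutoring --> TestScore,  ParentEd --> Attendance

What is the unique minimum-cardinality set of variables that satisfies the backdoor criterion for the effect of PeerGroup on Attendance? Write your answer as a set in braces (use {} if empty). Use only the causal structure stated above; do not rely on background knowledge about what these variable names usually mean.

Variables eligible for adjustment (non-descendants of PeerGroup, excluding PeerGroup and Attendance): {Motivation, ParentEd, TestScore, Tutoring}.
Backdoor paths from PeerGroup to Attendance:
  P1: PeerGroup <- ParentEd <- Motivation -> Tutoring -> Attendance
  P2: PeerGroup <- ParentEd <- Motivation -> TestScore <- Tutoring -> Attendance
  P3: PeerGroup <- ParentEd -> Attendance
The empty set is not sufficient: P1 (PeerGroup <- ParentEd <- Motivation -> Tutoring -> Attendance) has no collider blocking it and no conditioned non-collider, so it is open.
Try {ParentEd}:
  P1: blocked at chain node ParentEd ∈ conditioning set.
  P2: blocked at chain node ParentEd ∈ conditioning set.
  P3: blocked at fork node ParentEd ∈ conditioning set.
{ParentEd} contains no descendant of PeerGroup and blocks every backdoor path.
No other singleton works — e.g. {Motivation} leaves P3 open — so {ParentEd} is the unique smallest valid adjustment set.

{ParentEd}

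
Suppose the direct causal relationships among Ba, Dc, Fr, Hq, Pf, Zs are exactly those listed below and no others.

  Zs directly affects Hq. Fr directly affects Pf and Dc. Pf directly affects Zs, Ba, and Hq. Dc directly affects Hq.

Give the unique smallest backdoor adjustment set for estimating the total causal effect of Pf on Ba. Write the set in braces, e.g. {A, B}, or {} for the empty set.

Variables eligible for adjustment (non-descendants of Pf, excluding Pf and Ba): {Dc, Fr}.
Backdoor paths from Pf to Ba:
  (none)
With no backdoor paths the empty set already satisfies the criterion, and it is trivially minimal.

{}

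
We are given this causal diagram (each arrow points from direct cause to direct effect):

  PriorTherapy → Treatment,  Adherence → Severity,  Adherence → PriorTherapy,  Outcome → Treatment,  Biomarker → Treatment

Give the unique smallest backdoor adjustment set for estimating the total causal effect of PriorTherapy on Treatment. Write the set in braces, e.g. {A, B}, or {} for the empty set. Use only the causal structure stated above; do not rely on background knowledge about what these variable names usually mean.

{}

Variables eligible for adjustment (non-descendants of PriorTherapy, excluding PriorTherapy and Treatment): {Adherence, Biomarker, Outcome, Severity}.
Backdoor paths from PriorTherapy to Treatment:
  (none)
With no backdoor paths the empty set already satisfies the criterion, and it is trivially minimal.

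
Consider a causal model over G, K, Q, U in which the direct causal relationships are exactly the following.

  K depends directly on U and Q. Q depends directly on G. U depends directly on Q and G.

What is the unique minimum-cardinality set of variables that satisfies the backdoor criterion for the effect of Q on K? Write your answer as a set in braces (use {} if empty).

{G}

Variables eligible for adjustment (non-descendants of Q, excluding Q and K): {G}.
Backdoor paths from Q to K:
  P1: Q <- G -> U -> K
The empty set is not sufficient: P1 (Q <- G -> U -> K) has no collider blocking it and no conditioned non-collider, so it is open.
Try {G}:
  P1: blocked at fork node G ∈ conditioning set.
{G} contains no descendant of Q and blocks every backdoor path.
{G} is the unique smallest valid adjustment set.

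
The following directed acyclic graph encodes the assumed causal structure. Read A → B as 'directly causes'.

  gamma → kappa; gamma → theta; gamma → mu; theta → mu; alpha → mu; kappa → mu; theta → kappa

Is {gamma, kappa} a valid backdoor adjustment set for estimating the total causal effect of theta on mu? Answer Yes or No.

Backdoor paths from theta to mu (paths whose first edge points into theta):
  P1: theta <- gamma -> kappa -> mu
  P2: theta <- gamma -> mu
Condition 1 (no descendant of theta in the set): FAILS — kappa is a descendant of theta.
Condition 2 (every backdoor path blocked by {gamma, kappa}):
  P1: blocked at fork node gamma ∈ conditioning set.
  P2: blocked at fork node gamma ∈ conditioning set.
{gamma, kappa} does not satisfy the backdoor criterion.

No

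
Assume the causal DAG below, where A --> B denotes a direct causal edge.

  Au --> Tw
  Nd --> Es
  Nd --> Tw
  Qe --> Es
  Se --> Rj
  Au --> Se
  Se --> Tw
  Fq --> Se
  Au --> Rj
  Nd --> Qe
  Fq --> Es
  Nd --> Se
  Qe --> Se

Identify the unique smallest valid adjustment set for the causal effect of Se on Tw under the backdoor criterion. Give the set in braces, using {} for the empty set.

Variables eligible for adjustment (non-descendants of Se, excluding Se and Tw): {Au, Es, Fq, Nd, Qe}.
Backdoor paths from Se to Tw:
  P1: Se <- Nd -> Tw
  P2: Se <- Fq -> Es <- Nd -> Tw
  P3: Se <- Fq -> Es <- Qe <- Nd -> Tw
  P4: Se <- Qe <- Nd -> Tw
  P5: Se <- Qe -> Es <- Nd -> Tw
  P6: Se <- Au -> Tw
The empty set is not sufficient: P1 (Se <- Nd -> Tw) has no collider blocking it and no conditioned non-collider, so it is open.
Try {Au, Nd}:
  P1: blocked at fork node Nd ∈ conditioning set.
  P2: blocked at collider Es (neither it nor any descendant is in the conditioning set).
  P3: blocked at collider Es (neither it nor any descendant is in the conditioning set).
  P4: blocked at fork node Nd ∈ conditioning set.
  P5: blocked at collider Es (neither it nor any descendant is in the conditioning set).
  P6: blocked at fork node Au ∈ conditioning set.
{Au, Nd} contains no descendant of Se and blocks every backdoor path.
Every element of {Au, Nd} is needed (dropping Au leaves P6 open; dropping Nd leaves P1 open), so no proper subset is valid.
Among all size-2 subsets of the eligible variables, only {Au, Nd} blocks every backdoor path, so it is the unique smallest valid adjustment set.

{Au, Nd}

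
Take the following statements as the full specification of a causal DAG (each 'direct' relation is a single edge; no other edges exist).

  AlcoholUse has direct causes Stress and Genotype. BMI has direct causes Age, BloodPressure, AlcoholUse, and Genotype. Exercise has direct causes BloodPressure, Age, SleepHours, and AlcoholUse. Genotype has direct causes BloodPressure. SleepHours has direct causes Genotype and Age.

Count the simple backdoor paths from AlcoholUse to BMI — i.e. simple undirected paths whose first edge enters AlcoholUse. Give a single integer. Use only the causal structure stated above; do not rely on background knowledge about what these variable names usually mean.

A backdoor path from AlcoholUse to BMI is any simple undirected path whose first edge points into AlcoholUse (i.e. leaves AlcoholUse via a parent).
Parents of AlcoholUse: {Genotype, Stress}.
Enumerating:
  P1: AlcoholUse <- Genotype <- BloodPressure -> BMI
  P2: AlcoholUse <- Genotype <- BloodPressure -> Exercise <- Age -> BMI
  P3: AlcoholUse <- Genotype <- BloodPressure -> Exercise <- SleepHours <- Age -> BMI
  P4: AlcoholUse <- Genotype -> SleepHours <- Age -> BMI
  P5: AlcoholUse <- Genotype -> SleepHours <- Age -> Exercise <- BloodPressure -> BMI
  P6: AlcoholUse <- Genotype -> SleepHours -> Exercise <- BloodPressure -> BMI
  P7: AlcoholUse <- Genotype -> SleepHours -> Exercise <- Age -> BMI
  P8: AlcoholUse <- Genotype -> BMI
That exhausts the simple backdoor paths. Count: 8.

8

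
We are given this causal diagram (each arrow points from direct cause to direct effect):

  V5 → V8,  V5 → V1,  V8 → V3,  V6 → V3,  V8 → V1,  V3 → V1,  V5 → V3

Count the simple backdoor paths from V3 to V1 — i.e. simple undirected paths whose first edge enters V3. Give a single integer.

4

A backdoor path from V3 to V1 is any simple undirected path whose first edge points into V3 (i.e. leaves V3 via a parent).
Parents of V3: {V5, V6, V8}.
Enumerating:
  P1: V3 <- V5 -> V8 -> V1
  P2: V3 <- V5 -> V1
  P3: V3 <- V8 <- V5 -> V1
  P4: V3 <- V8 -> V1
That exhausts the simple backdoor paths. Count: 4.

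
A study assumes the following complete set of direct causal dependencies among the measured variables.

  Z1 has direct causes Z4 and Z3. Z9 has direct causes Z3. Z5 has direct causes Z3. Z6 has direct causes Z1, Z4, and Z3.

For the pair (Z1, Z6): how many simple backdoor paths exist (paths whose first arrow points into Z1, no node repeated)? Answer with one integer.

2

A backdoor path from Z1 to Z6 is any simple undirected path whose first edge points into Z1 (i.e. leaves Z1 via a parent).
Parents of Z1: {Z3, Z4}.
Enumerating:
  P1: Z1 <- Z3 -> Z6
  P2: Z1 <- Z4 -> Z6
That exhausts the simple backdoor paths. Count: 2.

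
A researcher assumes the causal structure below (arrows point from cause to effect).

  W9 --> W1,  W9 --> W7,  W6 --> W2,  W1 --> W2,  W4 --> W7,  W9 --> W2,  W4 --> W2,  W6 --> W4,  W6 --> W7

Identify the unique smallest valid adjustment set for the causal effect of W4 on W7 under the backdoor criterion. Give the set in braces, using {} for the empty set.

Variables eligible for adjustment (non-descendants of W4, excluding W4 and W7): {W1, W6, W9}.
Backdoor paths from W4 to W7:
  P1: W4 <- W6 -> W7
  P2: W4 <- W6 -> W2 <- W9 -> W7
  P3: W4 <- W6 -> W2 <- W1 <- W9 -> W7
The empty set is not sufficient: P1 (W4 <- W6 -> W7) has no collider blocking it and no conditioned non-collider, so it is open.
Try {W6}:
  P1: blocked at fork node W6 ∈ conditioning set.
  P2: blocked at fork node W6 ∈ conditioning set.
  P3: blocked at fork node W6 ∈ conditioning set.
{W6} contains no descendant of W4 and blocks every backdoor path.
No other singleton works — e.g. {W9} leaves P1 open — so {W6} is the unique smallest valid adjustment set.

{W6}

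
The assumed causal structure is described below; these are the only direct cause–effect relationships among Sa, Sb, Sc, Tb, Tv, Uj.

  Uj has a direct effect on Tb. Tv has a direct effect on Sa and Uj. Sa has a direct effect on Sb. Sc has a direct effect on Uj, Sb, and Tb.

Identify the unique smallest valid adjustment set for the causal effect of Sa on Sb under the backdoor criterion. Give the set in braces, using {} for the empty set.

Variables eligible for adjustment (non-descendants of Sa, excluding Sa and Sb): {Sc, Tb, Tv, Uj}.
Backdoor paths from Sa to Sb:
  P1: Sa <- Tv -> Uj <- Sc -> Sb
  P2: Sa <- Tv -> Uj -> Tb <- Sc -> Sb
Each backdoor path contains an unconditioned collider, so every path is already blocked with the empty conditioning set:
  P1: blocked at collider Uj (neither it nor any descendant is in the conditioning set).
  P2: blocked at collider Tb (neither it nor any descendant is in the conditioning set).
The empty set is therefore the unique smallest valid set.

{}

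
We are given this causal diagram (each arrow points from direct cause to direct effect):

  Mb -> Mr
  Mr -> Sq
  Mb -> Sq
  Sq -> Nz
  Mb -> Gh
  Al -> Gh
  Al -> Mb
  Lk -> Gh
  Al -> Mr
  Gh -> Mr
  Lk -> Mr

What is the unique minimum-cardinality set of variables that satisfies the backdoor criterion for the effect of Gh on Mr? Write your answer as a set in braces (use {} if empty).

Variables eligible for adjustment (non-descendants of Gh, excluding Gh and Mr): {Al, Lk, Mb}.
Backdoor paths from Gh to Mr:
  P1: Gh <- Al -> Mb -> Mr
  P2: Gh <- Al -> Mb -> Sq <- Mr
  P3: Gh <- Al -> Mr
  P4: Gh <- Mb <- Al -> Mr
  P5: Gh <- Mb -> Mr
  P6: Gh <- Mb -> Sq <- Mr
  P7: Gh <- Lk -> Mr
The empty set is not sufficient: P1 (Gh <- Al -> Mb -> Mr) has no collider blocking it and no conditioned non-collider, so it is open.
Try {Al, Lk, Mb}:
  P1: blocked at fork node Al ∈ conditioning set.
  P2: blocked at fork node Al ∈ conditioning set.
  P3: blocked at fork node Al ∈ conditioning set.
  P4: blocked at chain node Mb ∈ conditioning set.
  P5: blocked at fork node Mb ∈ conditioning set.
  P6: blocked at fork node Mb ∈ conditioning set.
  P7: blocked at fork node Lk ∈ conditioning set.
{Al, Lk, Mb} contains no descendant of Gh and blocks every backdoor path.
Every element of {Al, Lk, Mb} is needed (dropping Al leaves P3 open; dropping Lk leaves P7 open; dropping Mb leaves P5 open), so no proper subset is valid.
Among all size-3 subsets of the eligible variables, only {Al, Lk, Mb} blocks every backdoor path, so it is the unique smallest valid adjustment set.

{Al, Lk, Mb}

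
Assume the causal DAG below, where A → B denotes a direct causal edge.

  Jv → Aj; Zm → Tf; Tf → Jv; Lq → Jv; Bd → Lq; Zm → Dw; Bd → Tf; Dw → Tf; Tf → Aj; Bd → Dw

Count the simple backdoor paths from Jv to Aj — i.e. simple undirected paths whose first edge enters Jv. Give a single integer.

4

A backdoor path from Jv to Aj is any simple undirected path whose first edge points into Jv (i.e. leaves Jv via a parent).
Parents of Jv: {Lq, Tf}.
Enumerating:
  P1: Jv <- Lq <- Bd -> Dw <- Zm -> Tf -> Aj
  P2: Jv <- Lq <- Bd -> Dw -> Tf -> Aj
  P3: Jv <- Lq <- Bd -> Tf -> Aj
  P4: Jv <- Tf -> Aj
That exhausts the simple backdoor paths. Count: 4.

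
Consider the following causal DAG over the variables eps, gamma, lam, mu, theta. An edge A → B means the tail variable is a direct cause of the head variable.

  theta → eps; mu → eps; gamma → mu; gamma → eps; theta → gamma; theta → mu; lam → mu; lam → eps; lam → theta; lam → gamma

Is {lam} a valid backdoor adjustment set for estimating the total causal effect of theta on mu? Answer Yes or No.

Yes

Backdoor paths from theta to mu (paths whose first edge points into theta):
  P1: theta <- lam -> gamma -> mu
  P2: theta <- lam -> gamma -> eps <- mu
  P3: theta <- lam -> mu
  P4: theta <- lam -> eps <- gamma -> mu
  P5: theta <- lam -> eps <- mu
Condition 1 (no descendant of theta in the set): holds — descendants of theta are {eps, gamma, mu}; none are in {lam}.
Condition 2 (every backdoor path blocked by {lam}):
  P1: blocked at fork node lam ∈ conditioning set.
  P2: blocked at fork node lam ∈ conditioning set.
  P3: blocked at fork node lam ∈ conditioning set.
  P4: blocked at fork node lam ∈ conditioning set.
  P5: blocked at fork node lam ∈ conditioning set.
{lam} satisfies the backdoor criterion.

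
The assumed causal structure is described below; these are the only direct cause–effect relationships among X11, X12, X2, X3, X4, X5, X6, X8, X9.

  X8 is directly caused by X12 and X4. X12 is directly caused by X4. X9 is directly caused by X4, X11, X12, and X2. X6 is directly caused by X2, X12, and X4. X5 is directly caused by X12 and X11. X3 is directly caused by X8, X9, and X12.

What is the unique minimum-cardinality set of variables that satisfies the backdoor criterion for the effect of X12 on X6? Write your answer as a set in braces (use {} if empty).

Variables eligible for adjustment (non-descendants of X12, excluding X12 and X6): {X11, X2, X4}.
Backdoor paths from X12 to X6:
  P1: X12 <- X4 -> X8 -> X3 <- X9 <- X2 -> X6
  P2: X12 <- X4 -> X6
  P3: X12 <- X4 -> X9 <- X2 -> X6
The empty set is not sufficient: P2 (X12 <- X4 -> X6) has no collider blocking it and no conditioned non-collider, so it is open.
Try {X4}:
  P1: blocked at fork node X4 ∈ conditioning set.
  P2: blocked at fork node X4 ∈ conditioning set.
  P3: blocked at fork node X4 ∈ conditioning set.
{X4} contains no descendant of X12 and blocks every backdoor path.
No other singleton works — e.g. {X2} leaves P2 open — so {X4} is the unique smallest valid adjustment set.

{X4}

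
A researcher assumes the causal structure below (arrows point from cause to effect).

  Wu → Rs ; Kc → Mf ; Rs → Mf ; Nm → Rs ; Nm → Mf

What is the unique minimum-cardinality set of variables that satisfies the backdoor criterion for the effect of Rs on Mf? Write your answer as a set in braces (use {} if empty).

{Nm}

Variables eligible for adjustment (non-descendants of Rs, excluding Rs and Mf): {Kc, Nm, Wu}.
Backdoor paths from Rs to Mf:
  P1: Rs <- Nm -> Mf
The empty set is not sufficient: P1 (Rs <- Nm -> Mf) has no collider blocking it and no conditioned non-collider, so it is open.
Try {Nm}:
  P1: blocked at fork node Nm ∈ conditioning set.
{Nm} contains no descendant of Rs and blocks every backdoor path.
No other singleton works — e.g. {Wu} leaves P1 open — so {Nm} is the unique smallest valid adjustment set.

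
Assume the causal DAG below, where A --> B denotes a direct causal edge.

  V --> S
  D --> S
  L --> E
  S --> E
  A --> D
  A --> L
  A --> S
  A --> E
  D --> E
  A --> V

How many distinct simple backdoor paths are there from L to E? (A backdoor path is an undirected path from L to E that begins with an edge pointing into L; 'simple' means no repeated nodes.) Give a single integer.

A backdoor path from L to E is any simple undirected path whose first edge points into L (i.e. leaves L via a parent).
Parents of L: {A}.
Enumerating:
  P1: L <- A -> V -> S <- D -> E
  P2: L <- A -> V -> S -> E
  P3: L <- A -> D -> S -> E
  P4: L <- A -> D -> E
  P5: L <- A -> S <- D -> E
  P6: L <- A -> S -> E
  P7: L <- A -> E
That exhausts the simple backdoor paths. Count: 7.

7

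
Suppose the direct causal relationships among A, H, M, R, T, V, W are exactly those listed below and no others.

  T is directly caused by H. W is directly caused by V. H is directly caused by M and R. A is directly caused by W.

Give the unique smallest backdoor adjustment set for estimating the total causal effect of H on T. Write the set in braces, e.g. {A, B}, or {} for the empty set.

{}

Variables eligible for adjustment (non-descendants of H, excluding H and T): {A, M, R, V, W}.
Backdoor paths from H to T:
  (none)
With no backdoor paths the empty set already satisfies the criterion, and it is trivially minimal.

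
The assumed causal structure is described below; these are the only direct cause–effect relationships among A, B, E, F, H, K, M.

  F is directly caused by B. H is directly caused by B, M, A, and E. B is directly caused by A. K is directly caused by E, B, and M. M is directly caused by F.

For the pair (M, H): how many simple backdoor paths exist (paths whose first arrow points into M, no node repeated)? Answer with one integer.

3

A backdoor path from M to H is any simple undirected path whose first edge points into M (i.e. leaves M via a parent).
Parents of M: {F}.
Enumerating:
  P1: M <- F <- B <- A -> H
  P2: M <- F <- B -> H
  P3: M <- F <- B -> K <- E -> H
That exhausts the simple backdoor paths. Count: 3.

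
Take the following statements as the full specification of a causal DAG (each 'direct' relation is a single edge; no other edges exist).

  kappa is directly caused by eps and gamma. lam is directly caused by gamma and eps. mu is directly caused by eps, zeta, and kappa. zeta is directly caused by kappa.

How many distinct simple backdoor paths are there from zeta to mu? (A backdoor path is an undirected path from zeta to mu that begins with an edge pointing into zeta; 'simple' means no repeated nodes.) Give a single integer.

3

A backdoor path from zeta to mu is any simple undirected path whose first edge points into zeta (i.e. leaves zeta via a parent).
Parents of zeta: {kappa}.
Enumerating:
  P1: zeta <- kappa <- gamma -> lam <- eps -> mu
  P2: zeta <- kappa <- eps -> mu
  P3: zeta <- kappa -> mu
That exhausts the simple backdoor paths. Count: 3.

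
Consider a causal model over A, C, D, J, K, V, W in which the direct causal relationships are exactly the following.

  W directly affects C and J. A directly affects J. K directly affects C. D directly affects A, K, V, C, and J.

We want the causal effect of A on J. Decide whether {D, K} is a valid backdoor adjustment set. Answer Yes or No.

Yes

Backdoor paths from A to J (paths whose first edge points into A):
  P1: A <- D -> K -> C <- W -> J
  P2: A <- D -> C <- W -> J
  P3: A <- D -> J
Condition 1 (no descendant of A in the set): holds — descendants of A are {J}; none are in {D, K}.
Condition 2 (every backdoor path blocked by {D, K}):
  P1: blocked at fork node D ∈ conditioning set.
  P2: blocked at fork node D ∈ conditioning set.
  P3: blocked at fork node D ∈ conditioning set.
{D, K} satisfies the backdoor criterion.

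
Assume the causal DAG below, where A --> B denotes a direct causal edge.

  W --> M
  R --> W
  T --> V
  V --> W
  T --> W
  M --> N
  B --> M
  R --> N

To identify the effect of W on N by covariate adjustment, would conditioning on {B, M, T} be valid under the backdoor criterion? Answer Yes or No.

No

Backdoor paths from W to N (paths whose first edge points into W):
  P1: W <- R -> N
Condition 1 (no descendant of W in the set): FAILS — M is a descendant of W.
Condition 2 (every backdoor path blocked by {B, M, T}):
  P1: open — no interior node is in the conditioning set.
{B, M, T} does not satisfy the backdoor criterion.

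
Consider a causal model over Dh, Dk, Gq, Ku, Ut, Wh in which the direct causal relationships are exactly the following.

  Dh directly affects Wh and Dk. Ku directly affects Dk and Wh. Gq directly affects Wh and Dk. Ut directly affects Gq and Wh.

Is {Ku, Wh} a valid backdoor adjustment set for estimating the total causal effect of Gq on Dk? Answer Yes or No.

Backdoor paths from Gq to Dk (paths whose first edge points into Gq):
  P1: Gq <- Ut -> Wh <- Dh -> Dk
  P2: Gq <- Ut -> Wh <- Ku -> Dk
Condition 1 (no descendant of Gq in the set): FAILS — Wh is a descendant of Gq.
Condition 2 (every backdoor path blocked by {Ku, Wh}):
  P1: open — collider(s) Wh are conditioned on (or have a conditioned descendant) and no non-collider on the path is in the set.
  P2: blocked at fork node Ku ∈ conditioning set.
{Ku, Wh} does not satisfy the backdoor criterion.

No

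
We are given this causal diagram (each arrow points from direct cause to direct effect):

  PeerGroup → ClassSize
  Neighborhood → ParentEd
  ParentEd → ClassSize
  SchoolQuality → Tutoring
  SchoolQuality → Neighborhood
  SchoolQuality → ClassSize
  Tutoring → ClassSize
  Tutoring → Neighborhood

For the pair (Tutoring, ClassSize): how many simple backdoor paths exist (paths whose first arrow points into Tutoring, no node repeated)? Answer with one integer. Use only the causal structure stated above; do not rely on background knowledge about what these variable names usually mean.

2

A backdoor path from Tutoring to ClassSize is any simple undirected path whose first edge points into Tutoring (i.e. leaves Tutoring via a parent).
Parents of Tutoring: {SchoolQuality}.
Enumerating:
  P1: Tutoring <- SchoolQuality -> Neighborhood -> ParentEd -> ClassSize
  P2: Tutoring <- SchoolQuality -> ClassSize
That exhausts the simple backdoor paths. Count: 2.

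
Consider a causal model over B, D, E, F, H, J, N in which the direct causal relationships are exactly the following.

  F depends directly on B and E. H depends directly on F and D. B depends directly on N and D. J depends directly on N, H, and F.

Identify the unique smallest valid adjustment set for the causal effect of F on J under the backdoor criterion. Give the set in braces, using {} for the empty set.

{B}

Variables eligible for adjustment (non-descendants of F, excluding F and J): {B, D, E, N}.
Backdoor paths from F to J:
  P1: F <- B <- D -> H -> J
  P2: F <- B <- N -> J
The empty set is not sufficient: P1 (F <- B <- D -> H -> J) has no collider blocking it and no conditioned non-collider, so it is open.
Try {B}:
  P1: blocked at chain node B ∈ conditioning set.
  P2: blocked at chain node B ∈ conditioning set.
{B} contains no descendant of F and blocks every backdoor path.
No other singleton works — e.g. {D} leaves P2 open — so {B} is the unique smallest valid adjustment set.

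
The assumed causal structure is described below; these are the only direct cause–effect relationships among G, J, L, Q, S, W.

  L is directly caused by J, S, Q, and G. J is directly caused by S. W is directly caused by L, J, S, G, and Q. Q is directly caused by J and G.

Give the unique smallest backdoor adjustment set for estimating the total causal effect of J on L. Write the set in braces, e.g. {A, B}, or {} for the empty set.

{S}

Variables eligible for adjustment (non-descendants of J, excluding J and L): {G, S}.
Backdoor paths from J to L:
  P1: J <- S -> L
  P2: J <- S -> W <- G -> Q -> L
  P3: J <- S -> W <- G -> L
  P4: J <- S -> W <- Q <- G -> L
  P5: J <- S -> W <- Q -> L
  P6: J <- S -> W <- L
The empty set is not sufficient: P1 (J <- S -> L) has no collider blocking it and no conditioned non-collider, so it is open.
Try {S}:
  P1: blocked at fork node S ∈ conditioning set.
  P2: blocked at fork node S ∈ conditioning set.
  P3: blocked at fork node S ∈ conditioning set.
  P4: blocked at fork node S ∈ conditioning set.
  P5: blocked at fork node S ∈ conditioning set.
  P6: blocked at fork node S ∈ conditioning set.
{S} contains no descendant of J and blocks every backdoor path.
No other singleton works — e.g. {G} leaves P1 open — so {S} is the unique smallest valid adjustment set.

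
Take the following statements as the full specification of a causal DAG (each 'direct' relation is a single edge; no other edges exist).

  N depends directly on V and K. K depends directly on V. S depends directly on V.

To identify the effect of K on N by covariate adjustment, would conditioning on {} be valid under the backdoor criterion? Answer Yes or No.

No

Backdoor paths from K to N (paths whose first edge points into K):
  P1: K <- V -> N
Condition 1 (no descendant of K in the set): holds — descendants of K are {N}; none are in {}.
Condition 2 (every backdoor path blocked by {}):
  P1: open — no interior node is in the conditioning set.
{} does not satisfy the backdoor criterion.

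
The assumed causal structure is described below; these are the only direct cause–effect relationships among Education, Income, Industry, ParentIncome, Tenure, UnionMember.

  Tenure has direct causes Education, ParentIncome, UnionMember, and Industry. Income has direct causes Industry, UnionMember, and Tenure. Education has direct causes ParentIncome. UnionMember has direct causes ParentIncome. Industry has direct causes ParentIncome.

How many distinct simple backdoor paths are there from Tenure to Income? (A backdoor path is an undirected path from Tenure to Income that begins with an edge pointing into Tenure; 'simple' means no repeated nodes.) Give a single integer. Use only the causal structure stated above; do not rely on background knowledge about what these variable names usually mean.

A backdoor path from Tenure to Income is any simple undirected path whose first edge points into Tenure (i.e. leaves Tenure via a parent).
Parents of Tenure: {Education, Industry, ParentIncome, UnionMember}.
Enumerating:
  P1: Tenure <- ParentIncome -> UnionMember -> Income
  P2: Tenure <- ParentIncome -> Industry -> Income
  P3: Tenure <- UnionMember <- ParentIncome -> Industry -> Income
  P4: Tenure <- UnionMember -> Income
  P5: Tenure <- Industry <- ParentIncome -> UnionMember -> Income
  P6: Tenure <- Industry -> Income
  P7: Tenure <- Education <- ParentIncome -> UnionMember -> Income
  P8: Tenure <- Education <- ParentIncome -> Industry -> Income
That exhausts the simple backdoor paths. Count: 8.

8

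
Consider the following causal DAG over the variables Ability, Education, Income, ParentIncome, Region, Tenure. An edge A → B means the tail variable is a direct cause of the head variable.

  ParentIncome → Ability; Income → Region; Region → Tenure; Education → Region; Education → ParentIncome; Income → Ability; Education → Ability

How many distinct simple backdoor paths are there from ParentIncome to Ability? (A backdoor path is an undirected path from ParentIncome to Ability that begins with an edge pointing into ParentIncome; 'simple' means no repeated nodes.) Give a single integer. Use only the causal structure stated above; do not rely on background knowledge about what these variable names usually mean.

2

A backdoor path from ParentIncome to Ability is any simple undirected path whose first edge points into ParentIncome (i.e. leaves ParentIncome via a parent).
Parents of ParentIncome: {Education}.
Enumerating:
  P1: ParentIncome <- Education -> Region <- Income -> Ability
  P2: ParentIncome <- Education -> Ability
That exhausts the simple backdoor paths. Count: 2.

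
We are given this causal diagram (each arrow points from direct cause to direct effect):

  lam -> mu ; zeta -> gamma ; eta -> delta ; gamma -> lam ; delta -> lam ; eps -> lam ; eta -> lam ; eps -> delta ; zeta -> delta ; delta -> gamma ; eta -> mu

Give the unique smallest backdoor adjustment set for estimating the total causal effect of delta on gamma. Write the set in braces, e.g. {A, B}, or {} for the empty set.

Variables eligible for adjustment (non-descendants of delta, excluding delta and gamma): {eps, eta, zeta}.
Backdoor paths from delta to gamma:
  P1: delta <- eta -> lam <- gamma
  P2: delta <- eta -> mu <- lam <- gamma
  P3: delta <- eps -> lam <- gamma
  P4: delta <- zeta -> gamma
The empty set is not sufficient: P4 (delta <- zeta -> gamma) has no collider blocking it and no conditioned non-collider, so it is open.
Try {zeta}:
  P1: blocked at collider lam (neither it nor any descendant is in the conditioning set).
  P2: blocked at collider mu (neither it nor any descendant is in the conditioning set).
  P3: blocked at collider lam (neither it nor any descendant is in the conditioning set).
  P4: blocked at fork node zeta ∈ conditioning set.
{zeta} contains no descendant of delta and blocks every backdoor path.
No other singleton works — e.g. {eta} leaves P4 open — so {zeta} is the unique smallest valid adjustment set.

{zeta}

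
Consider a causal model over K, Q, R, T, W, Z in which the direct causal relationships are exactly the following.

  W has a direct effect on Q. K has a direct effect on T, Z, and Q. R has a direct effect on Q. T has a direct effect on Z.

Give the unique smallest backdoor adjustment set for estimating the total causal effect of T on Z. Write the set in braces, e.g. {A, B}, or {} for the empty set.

Variables eligible for adjustment (non-descendants of T, excluding T and Z): {K, Q, R, W}.
Backdoor paths from T to Z:
  P1: T <- K -> Z
The empty set is not sufficient: P1 (T <- K -> Z) has no collider blocking it and no conditioned non-collider, so it is open.
Try {K}:
  P1: blocked at fork node K ∈ conditioning set.
{K} contains no descendant of T and blocks every backdoor path.
No other singleton works — e.g. {R} leaves P1 open — so {K} is the unique smallest valid adjustment set.

{K}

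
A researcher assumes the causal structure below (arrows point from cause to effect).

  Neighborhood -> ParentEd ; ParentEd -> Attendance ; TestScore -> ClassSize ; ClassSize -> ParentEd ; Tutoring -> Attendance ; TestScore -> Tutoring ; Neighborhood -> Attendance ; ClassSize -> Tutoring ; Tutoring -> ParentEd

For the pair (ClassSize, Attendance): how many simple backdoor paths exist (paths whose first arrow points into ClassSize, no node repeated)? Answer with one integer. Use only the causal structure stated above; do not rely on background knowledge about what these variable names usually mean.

3

A backdoor path from ClassSize to Attendance is any simple undirected path whose first edge points into ClassSize (i.e. leaves ClassSize via a parent).
Parents of ClassSize: {TestScore}.
Enumerating:
  P1: ClassSize <- TestScore -> Tutoring -> ParentEd <- Neighborhood -> Attendance
  P2: ClassSize <- TestScore -> Tutoring -> ParentEd -> Attendance
  P3: ClassSize <- TestScore -> Tutoring -> Attendance
That exhausts the simple backdoor paths. Count: 3.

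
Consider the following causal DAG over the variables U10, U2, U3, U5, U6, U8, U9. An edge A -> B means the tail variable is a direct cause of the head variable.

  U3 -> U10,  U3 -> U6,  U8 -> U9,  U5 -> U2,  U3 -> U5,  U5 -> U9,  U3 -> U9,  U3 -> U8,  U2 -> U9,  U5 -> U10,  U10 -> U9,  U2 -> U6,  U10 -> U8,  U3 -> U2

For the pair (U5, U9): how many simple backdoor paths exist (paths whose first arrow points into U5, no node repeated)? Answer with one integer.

7

A backdoor path from U5 to U9 is any simple undirected path whose first edge points into U5 (i.e. leaves U5 via a parent).
Parents of U5: {U3}.
Enumerating:
  P1: U5 <- U3 -> U10 -> U8 -> U9
  P2: U5 <- U3 -> U10 -> U9
  P3: U5 <- U3 -> U2 -> U9
  P4: U5 <- U3 -> U8 <- U10 -> U9
  P5: U5 <- U3 -> U8 -> U9
  P6: U5 <- U3 -> U9
  P7: U5 <- U3 -> U6 <- U2 -> U9
That exhausts the simple backdoor paths. Count: 7.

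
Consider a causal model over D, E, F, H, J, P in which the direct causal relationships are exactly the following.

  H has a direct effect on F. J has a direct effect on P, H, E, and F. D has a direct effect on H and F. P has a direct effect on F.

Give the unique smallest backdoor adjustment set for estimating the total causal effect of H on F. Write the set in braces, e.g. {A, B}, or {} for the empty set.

Variables eligible for adjustment (non-descendants of H, excluding H and F): {D, E, J, P}.
Backdoor paths from H to F:
  P1: H <- J -> P -> F
  P2: H <- J -> F
  P3: H <- D -> F
The empty set is not sufficient: P1 (H <- J -> P -> F) has no collider blocking it and no conditioned non-collider, so it is open.
Try {D, J}:
  P1: blocked at fork node J ∈ conditioning set.
  P2: blocked at fork node J ∈ conditioning set.
  P3: blocked at fork node D ∈ conditioning set.
{D, J} contains no descendant of H and blocks every backdoor path.
Every element of {D, J} is needed (dropping D leaves P3 open; dropping J leaves P1 open), so no proper subset is valid.
Among all size-2 subsets of the eligible variables, only {D, J} blocks every backdoor path, so it is the unique smallest valid adjustment set.

{D, J}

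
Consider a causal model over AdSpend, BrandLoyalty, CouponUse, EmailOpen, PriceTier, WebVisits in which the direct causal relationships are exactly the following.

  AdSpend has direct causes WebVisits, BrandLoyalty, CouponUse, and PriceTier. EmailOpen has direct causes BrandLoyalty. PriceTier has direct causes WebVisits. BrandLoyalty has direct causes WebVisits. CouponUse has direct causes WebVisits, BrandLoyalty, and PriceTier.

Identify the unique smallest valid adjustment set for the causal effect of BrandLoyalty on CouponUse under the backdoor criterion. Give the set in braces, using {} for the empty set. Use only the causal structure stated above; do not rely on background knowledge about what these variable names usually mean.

{WebVisits}

Variables eligible for adjustment (non-descendants of BrandLoyalty, excluding BrandLoyalty and CouponUse): {PriceTier, WebVisits}.
Backdoor paths from BrandLoyalty to CouponUse:
  P1: BrandLoyalty <- WebVisits -> PriceTier -> CouponUse
  P2: BrandLoyalty <- WebVisits -> PriceTier -> AdSpend <- CouponUse
  P3: BrandLoyalty <- WebVisits -> CouponUse
  P4: BrandLoyalty <- WebVisits -> AdSpend <- PriceTier -> CouponUse
  P5: BrandLoyalty <- WebVisits -> AdSpend <- CouponUse
The empty set is not sufficient: P1 (BrandLoyalty <- WebVisits -> PriceTier -> CouponUse) has no collider blocking it and no conditioned non-collider, so it is open.
Try {WebVisits}:
  P1: blocked at fork node WebVisits ∈ conditioning set.
  P2: blocked at fork node WebVisits ∈ conditioning set.
  P3: blocked at fork node WebVisits ∈ conditioning set.
  P4: blocked at fork node WebVisits ∈ conditioning set.
  P5: blocked at fork node WebVisits ∈ conditioning set.
{WebVisits} contains no descendant of BrandLoyalty and blocks every backdoor path.
No other singleton works — e.g. {PriceTier} leaves P3 open — so {WebVisits} is the unique smallest valid adjustment set.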